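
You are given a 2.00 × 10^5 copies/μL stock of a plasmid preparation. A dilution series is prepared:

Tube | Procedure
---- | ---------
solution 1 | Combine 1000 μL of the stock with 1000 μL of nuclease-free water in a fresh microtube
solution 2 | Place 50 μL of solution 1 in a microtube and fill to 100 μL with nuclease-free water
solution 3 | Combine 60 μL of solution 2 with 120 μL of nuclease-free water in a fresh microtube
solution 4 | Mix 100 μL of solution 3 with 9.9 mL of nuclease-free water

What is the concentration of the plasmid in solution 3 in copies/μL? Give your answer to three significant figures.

Step 1: 1000 μL + 1000 μL = 2000 μL total → factor 2000/1000 = 2
Step 2: 50 μL brought to 100 μL → factor 100/50 = 2
Step 3: 60 μL + 120 μL = 180 μL total → factor 180/60 = 3
Dilution factor through solution 3 = 2 × 2 × 3 = 12
[solution 3] = 2.00 × 10^5 copies/μL / 12 = 1.67 × 10^4 copies/μL

1.67 × 10^4 copies/μL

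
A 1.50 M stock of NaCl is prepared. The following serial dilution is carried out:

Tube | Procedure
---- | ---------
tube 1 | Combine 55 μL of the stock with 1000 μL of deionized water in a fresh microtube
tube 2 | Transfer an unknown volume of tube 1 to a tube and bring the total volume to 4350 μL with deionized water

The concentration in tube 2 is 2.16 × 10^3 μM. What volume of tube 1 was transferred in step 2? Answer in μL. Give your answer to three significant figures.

Step 1: 55 μL + 1000 μL = 1055 μL total → factor 1055/55 = 19.182
Step 2: v brought to 4350 μL → factor = 4350 μL/v
Product of known-step factors = 19.182
Overall factor = 1.50 M / (2.16 × 10^3 μM) = 694.44
Step-2 factor = 694.44 / 19.182 = 36.203
v = 4350 μL / 36.203 = 120 μL

120 μL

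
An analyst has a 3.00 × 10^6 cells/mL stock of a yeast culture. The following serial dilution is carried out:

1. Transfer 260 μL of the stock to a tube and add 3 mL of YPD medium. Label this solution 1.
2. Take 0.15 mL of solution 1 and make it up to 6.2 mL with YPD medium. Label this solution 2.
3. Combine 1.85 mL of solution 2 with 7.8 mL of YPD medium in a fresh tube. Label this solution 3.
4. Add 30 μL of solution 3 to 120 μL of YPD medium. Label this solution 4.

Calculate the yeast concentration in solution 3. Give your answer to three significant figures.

Step 1: 260 μL + 3 mL = 3260 μL total → factor 3260/260 = 12.538
Step 2: 0.15 mL brought to 6.2 mL → factor 6.2/0.15 = 41.333
Step 3: 1.85 mL + 7.8 mL = 9.65 mL total → factor 9.65/1.85 = 5.2162
Dilution factor through solution 3 = 12.538 × 41.333 × 5.2162 = 2703.3
[solution 3] = 3.00 × 10^6 cells/mL / 2703.3 = 1.11 × 10^3 cells/mL

1.11 × 10^3 cells/mL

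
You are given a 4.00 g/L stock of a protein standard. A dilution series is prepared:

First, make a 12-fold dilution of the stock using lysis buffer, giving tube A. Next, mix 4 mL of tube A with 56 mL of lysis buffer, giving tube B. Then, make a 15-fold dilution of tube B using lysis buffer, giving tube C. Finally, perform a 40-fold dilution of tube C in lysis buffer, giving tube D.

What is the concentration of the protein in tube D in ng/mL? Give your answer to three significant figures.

37.0 ng/mL

Step 1: 12-fold → factor 12
Step 2: 4 mL + 56 mL = 60 mL total → factor 60/4 = 15
Step 3: 15-fold → factor 15
Step 4: 40-fold → factor 40
Overall dilution factor = 12 × 15 × 15 × 40 = 1.08 × 10^5
Final = 4.00 g/L / 1.08 × 10^5 = 3.704 × 10^-5 g/L = 37.0 ng/mL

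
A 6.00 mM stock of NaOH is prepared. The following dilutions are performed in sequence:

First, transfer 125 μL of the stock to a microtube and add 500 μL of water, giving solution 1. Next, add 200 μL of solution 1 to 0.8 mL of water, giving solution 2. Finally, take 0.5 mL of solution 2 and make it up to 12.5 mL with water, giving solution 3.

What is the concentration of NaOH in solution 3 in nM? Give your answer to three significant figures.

9.60 × 10^3 nM

Step 1: 125 μL + 500 μL = 625 μL total → factor 625/125 = 5
Step 2: 200 μL + 0.8 mL = 1000 μL total → factor 1000/200 = 5
Step 3: 0.5 mL brought to 12.5 mL → factor 12.5/0.5 = 25
Overall dilution factor = 5 × 5 × 25 = 625
Final = 6.00 mM / 625 = 0.009600 mM = 9.60 × 10^3 nM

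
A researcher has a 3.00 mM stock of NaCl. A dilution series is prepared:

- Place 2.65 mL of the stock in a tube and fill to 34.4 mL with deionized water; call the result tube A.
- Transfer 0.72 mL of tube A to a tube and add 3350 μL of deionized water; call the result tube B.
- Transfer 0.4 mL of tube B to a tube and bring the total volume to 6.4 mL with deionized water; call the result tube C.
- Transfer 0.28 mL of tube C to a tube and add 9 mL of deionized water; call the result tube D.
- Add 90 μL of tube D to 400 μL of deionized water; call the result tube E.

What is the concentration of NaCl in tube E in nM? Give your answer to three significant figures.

14.2 nM

Step 1: 2.65 mL brought to 34.4 mL → factor 34.4/2.65 = 12.981
Step 2: 0.72 mL + 3350 μL = 4.07 mL total → factor 4.07/0.72 = 5.6528
Step 3: 0.4 mL brought to 6.4 mL → factor 6.4/0.4 = 16
Step 4: 0.28 mL + 9 mL = 9.28 mL total → factor 9.28/0.28 = 33.143
Step 5: 90 μL + 400 μL = 490 μL total → factor 490/90 = 5.4444
Overall dilution factor = 12.981 × 5.6528 × 16 × 33.143 × 5.4444 = 2.1185 × 10^5
Final = 3.00 mM / 2.1185 × 10^5 = 1.416 × 10^-5 mM = 14.2 nM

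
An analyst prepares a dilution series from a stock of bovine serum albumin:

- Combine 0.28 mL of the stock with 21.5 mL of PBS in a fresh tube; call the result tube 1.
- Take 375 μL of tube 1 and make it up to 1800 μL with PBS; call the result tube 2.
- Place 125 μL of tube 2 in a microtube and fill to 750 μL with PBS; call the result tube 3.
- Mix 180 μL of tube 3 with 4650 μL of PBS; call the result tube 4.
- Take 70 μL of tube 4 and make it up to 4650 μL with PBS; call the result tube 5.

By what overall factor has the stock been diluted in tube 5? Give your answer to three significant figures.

3.99 × 10^6

Step 1: 0.28 mL + 21.5 mL = 21.78 mL total → factor 21.78/0.28 = 77.786
Step 2: 375 μL brought to 1800 μL → factor 1800/375 = 4.8
Step 3: 125 μL brought to 750 μL → factor 750/125 = 6
Step 4: 180 μL + 4650 μL = 4830 μL total → factor 4830/180 = 26.833
Step 5: 70 μL brought to 4650 μL → factor 4650/70 = 66.429
Overall dilution factor = 77.786 × 4.8 × 6 × 26.833 × 66.429 = 3.9932 × 10^6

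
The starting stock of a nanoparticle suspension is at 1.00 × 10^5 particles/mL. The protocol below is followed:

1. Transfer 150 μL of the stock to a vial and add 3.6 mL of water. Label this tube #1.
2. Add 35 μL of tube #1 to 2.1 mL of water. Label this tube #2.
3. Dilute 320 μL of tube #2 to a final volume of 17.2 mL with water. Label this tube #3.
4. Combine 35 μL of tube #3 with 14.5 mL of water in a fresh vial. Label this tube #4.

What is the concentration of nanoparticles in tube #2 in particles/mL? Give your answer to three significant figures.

65.6 particles/mL

Step 1: 150 μL + 3.6 mL = 3750 μL total → factor 3750/150 = 25
Step 2: 35 μL + 2.1 mL = 2135 μL total → factor 2135/35 = 61
Dilution factor through tube #2 = 25 × 61 = 1525
[tube #2] = 1.00 × 10^5 particles/mL / 1525 = 65.6 particles/mL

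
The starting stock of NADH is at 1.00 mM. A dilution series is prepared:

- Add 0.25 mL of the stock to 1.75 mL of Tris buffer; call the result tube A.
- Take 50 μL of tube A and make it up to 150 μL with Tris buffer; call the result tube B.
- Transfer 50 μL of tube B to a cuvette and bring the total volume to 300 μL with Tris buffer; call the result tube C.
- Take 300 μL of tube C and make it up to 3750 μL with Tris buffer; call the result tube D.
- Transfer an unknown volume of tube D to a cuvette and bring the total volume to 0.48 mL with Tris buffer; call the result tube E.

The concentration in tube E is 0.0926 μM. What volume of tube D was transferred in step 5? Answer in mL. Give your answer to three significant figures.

0.0800 mL

Step 1: 0.25 mL + 1.75 mL = 2 mL total → factor 2/0.25 = 8
Step 2: 50 μL brought to 150 μL → factor 150/50 = 3
Step 3: 50 μL brought to 300 μL → factor 300/50 = 6
Step 4: 300 μL brought to 3750 μL → factor 3750/300 = 12.5
Step 5: v brought to 0.48 mL → factor = 0.48 mL/v
Product of known-step factors = 1800
Overall factor = 1.00 mM / (0.0926 μM) = 10799
Step-5 factor = 10799 / 1800 = 5.9995
v = 0.48 mL / 5.9995 = 0.0800 mL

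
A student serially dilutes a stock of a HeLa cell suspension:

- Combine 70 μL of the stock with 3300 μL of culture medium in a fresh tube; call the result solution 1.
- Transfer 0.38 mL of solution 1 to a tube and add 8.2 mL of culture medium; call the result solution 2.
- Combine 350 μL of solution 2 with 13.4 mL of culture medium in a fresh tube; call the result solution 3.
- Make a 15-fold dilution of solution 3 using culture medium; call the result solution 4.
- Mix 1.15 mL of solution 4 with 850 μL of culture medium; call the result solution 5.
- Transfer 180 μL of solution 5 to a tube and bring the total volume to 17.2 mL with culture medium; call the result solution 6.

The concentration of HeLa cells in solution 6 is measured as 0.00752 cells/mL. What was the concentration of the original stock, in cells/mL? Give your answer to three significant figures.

8.01 × 10^5 cells/mL

Step 1: 70 μL + 3300 μL = 3370 μL total → factor 3370/70 = 48.143
Step 2: 0.38 mL + 8.2 mL = 8.58 mL total → factor 8.58/0.38 = 22.579
Step 3: 350 μL + 13.4 mL = 13750 μL total → factor 13750/350 = 39.286
Step 4: 15-fold → factor 15
Step 5: 1.15 mL + 850 μL = 2 mL total → factor 2/1.15 = 1.7391
Step 6: 180 μL brought to 17.2 mL → factor 17200/180 = 95.556
Overall dilution factor = 48.143 × 22.579 × 39.286 × 15 × 1.7391 × 95.556 = 1.0645 × 10^8
Stock = 0.00752 cells/mL × 1.0645 × 10^8 = 8.01 × 10^5 cells/mL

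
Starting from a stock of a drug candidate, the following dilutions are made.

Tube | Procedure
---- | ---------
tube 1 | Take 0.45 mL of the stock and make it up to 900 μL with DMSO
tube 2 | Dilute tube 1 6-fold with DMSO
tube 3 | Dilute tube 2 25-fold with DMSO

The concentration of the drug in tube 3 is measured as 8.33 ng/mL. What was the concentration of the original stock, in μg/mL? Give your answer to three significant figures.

Step 1: 0.45 mL brought to 900 μL → factor 0.9/0.45 = 2
Step 2: 6-fold → factor 6
Step 3: 25-fold → factor 25
Overall dilution factor = 2 × 6 × 25 = 300
Stock = 8.33 ng/mL × 300 = 2499 ng/mL = 2.50 μg/mL

2.50 μg/mL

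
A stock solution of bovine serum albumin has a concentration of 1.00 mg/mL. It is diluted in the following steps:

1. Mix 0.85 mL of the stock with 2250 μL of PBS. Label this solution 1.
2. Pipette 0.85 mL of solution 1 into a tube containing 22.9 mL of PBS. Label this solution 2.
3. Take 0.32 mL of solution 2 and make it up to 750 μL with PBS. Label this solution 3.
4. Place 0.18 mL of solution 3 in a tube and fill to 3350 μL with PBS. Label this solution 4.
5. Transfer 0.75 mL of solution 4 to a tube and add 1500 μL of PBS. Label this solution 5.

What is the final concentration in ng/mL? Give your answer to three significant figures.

Step 1: 0.85 mL + 2250 μL = 3.1 mL total → factor 3.1/0.85 = 3.6471
Step 2: 0.85 mL + 22.9 mL = 23.75 mL total → factor 23.75/0.85 = 27.941
Step 3: 0.32 mL brought to 750 μL → factor 0.75/0.32 = 2.3438
Step 4: 0.18 mL brought to 3350 μL → factor 3.35/0.18 = 18.611
Step 5: 0.75 mL + 1500 μL = 2.25 mL total → factor 2.25/0.75 = 3
Overall dilution factor = 3.6471 × 27.941 × 2.3438 × 18.611 × 3 = 13335
Final = 1.00 mg/mL / 13335 = 7.499 × 10^-5 mg/mL = 75.0 ng/mL

75.0 ng/mL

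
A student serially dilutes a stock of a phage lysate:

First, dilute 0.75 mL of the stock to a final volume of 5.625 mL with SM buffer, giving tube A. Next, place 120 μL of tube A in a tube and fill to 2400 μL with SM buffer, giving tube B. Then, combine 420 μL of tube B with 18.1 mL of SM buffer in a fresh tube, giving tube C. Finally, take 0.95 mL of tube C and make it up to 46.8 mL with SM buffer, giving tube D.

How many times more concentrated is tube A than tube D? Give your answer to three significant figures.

4.34 × 10^4

Step 1: 0.75 mL brought to 5.625 mL → factor 5.625/0.75 = 7.5
Step 2: 120 μL brought to 2400 μL → factor 2400/120 = 20
Step 3: 420 μL + 18.1 mL = 18520 μL total → factor 18520/420 = 44.095
Step 4: 0.95 mL brought to 46.8 mL → factor 46.8/0.95 = 49.263
Dilution factor to tube A = 7.5; to tube D = 3.2584 × 10^5
[tube A]/[tube D] = (factor to tube D)/(factor to tube A) = 3.2584 × 10^5/7.5 = 4.34 × 10^4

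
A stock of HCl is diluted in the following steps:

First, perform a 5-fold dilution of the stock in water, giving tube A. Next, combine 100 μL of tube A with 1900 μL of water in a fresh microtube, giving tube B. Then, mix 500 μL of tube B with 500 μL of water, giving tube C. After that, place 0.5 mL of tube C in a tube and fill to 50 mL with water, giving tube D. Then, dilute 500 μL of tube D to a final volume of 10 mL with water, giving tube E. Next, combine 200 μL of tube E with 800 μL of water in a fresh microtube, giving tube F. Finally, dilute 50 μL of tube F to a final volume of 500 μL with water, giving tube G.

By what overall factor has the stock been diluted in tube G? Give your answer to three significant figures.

2.00 × 10^7

Step 1: 5-fold → factor 5
Step 2: 100 μL + 1900 μL = 2000 μL total → factor 2000/100 = 20
Step 3: 500 μL + 500 μL = 1000 μL total → factor 1000/500 = 2
Step 4: 0.5 mL brought to 50 mL → factor 50/0.5 = 100
Step 5: 500 μL brought to 10 mL → factor 10000/500 = 20
Step 6: 200 μL + 800 μL = 1000 μL total → factor 1000/200 = 5
Step 7: 50 μL brought to 500 μL → factor 500/50 = 10
Overall dilution factor = 5 × 20 × 2 × 100 × 20 × 5 × 10 = 2 × 10^7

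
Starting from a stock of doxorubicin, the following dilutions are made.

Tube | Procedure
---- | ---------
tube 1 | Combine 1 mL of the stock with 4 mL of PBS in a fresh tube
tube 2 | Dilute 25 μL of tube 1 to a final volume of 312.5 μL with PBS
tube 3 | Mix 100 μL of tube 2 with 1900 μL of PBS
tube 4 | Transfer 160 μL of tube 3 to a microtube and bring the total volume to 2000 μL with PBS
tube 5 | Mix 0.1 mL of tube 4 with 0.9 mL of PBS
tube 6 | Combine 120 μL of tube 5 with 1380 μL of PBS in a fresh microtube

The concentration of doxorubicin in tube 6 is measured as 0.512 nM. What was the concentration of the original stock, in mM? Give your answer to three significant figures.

Step 1: 1 mL + 4 mL = 5 mL total → factor 5/1 = 5
Step 2: 25 μL brought to 312.5 μL → factor 312.5/25 = 12.5
Step 3: 100 μL + 1900 μL = 2000 μL total → factor 2000/100 = 20
Step 4: 160 μL brought to 2000 μL → factor 2000/160 = 12.5
Step 5: 0.1 mL + 0.9 mL = 1 mL total → factor 1/0.1 = 10
Step 6: 120 μL + 1380 μL = 1500 μL total → factor 1500/120 = 12.5
Overall dilution factor = 5 × 12.5 × 20 × 12.5 × 10 × 12.5 = 1.9531 × 10^6
Stock = 0.512 nM × 1.9531 × 10^6 = 1.000 × 10^6 nM = 1.00 mM

1.00 mM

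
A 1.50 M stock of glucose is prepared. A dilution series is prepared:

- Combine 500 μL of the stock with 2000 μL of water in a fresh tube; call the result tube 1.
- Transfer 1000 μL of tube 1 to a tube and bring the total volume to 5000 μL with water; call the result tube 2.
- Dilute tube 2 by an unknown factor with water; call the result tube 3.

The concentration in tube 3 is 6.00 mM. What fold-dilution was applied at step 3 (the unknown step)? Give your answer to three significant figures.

Step 1: 500 μL + 2000 μL = 2500 μL total → factor 2500/500 = 5
Step 2: 1000 μL brought to 5000 μL → factor 5000/1000 = 5
Step 3: unknown factor x
Product of known-step factors = 25
Overall factor = 1.50 M / (6.00 mM) = 250
x = 250 / 25 = 10.0

10.0-fold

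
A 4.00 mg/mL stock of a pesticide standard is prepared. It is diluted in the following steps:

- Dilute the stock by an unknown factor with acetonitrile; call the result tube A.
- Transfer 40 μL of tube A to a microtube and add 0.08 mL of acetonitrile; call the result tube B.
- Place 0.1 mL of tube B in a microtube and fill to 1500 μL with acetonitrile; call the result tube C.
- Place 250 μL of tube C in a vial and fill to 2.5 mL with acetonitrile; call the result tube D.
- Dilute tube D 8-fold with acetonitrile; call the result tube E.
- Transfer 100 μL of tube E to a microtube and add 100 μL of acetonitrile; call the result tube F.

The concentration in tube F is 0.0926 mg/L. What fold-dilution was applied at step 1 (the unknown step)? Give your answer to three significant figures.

6.00-fold

Step 1: unknown factor x
Step 2: 40 μL + 0.08 mL = 120 μL total → factor 120/40 = 3
Step 3: 0.1 mL brought to 1500 μL → factor 1.5/0.1 = 15
Step 4: 250 μL brought to 2.5 mL → factor 2500/250 = 10
Step 5: 8-fold → factor 8
Step 6: 100 μL + 100 μL = 200 μL total → factor 200/100 = 2
Product of known-step factors = 7200
Overall factor = 4.00 mg/mL / (0.0926 mg/L) = 43197
x = 43197 / 7200 = 6.00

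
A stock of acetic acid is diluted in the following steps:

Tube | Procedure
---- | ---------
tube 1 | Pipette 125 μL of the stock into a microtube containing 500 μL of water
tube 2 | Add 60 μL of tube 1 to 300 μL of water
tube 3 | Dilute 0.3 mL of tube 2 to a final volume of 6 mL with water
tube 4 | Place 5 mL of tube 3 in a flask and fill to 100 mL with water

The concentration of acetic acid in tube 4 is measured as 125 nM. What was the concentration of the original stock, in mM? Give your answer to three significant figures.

1.50 mM

Step 1: 125 μL + 500 μL = 625 μL total → factor 625/125 = 5
Step 2: 60 μL + 300 μL = 360 μL total → factor 360/60 = 6
Step 3: 0.3 mL brought to 6 mL → factor 6/0.3 = 20
Step 4: 5 mL brought to 100 mL → factor 100/5 = 20
Overall dilution factor = 5 × 6 × 20 × 20 = 12000
Stock = 125 nM × 12000 = 1.500 × 10^6 nM = 1.50 mM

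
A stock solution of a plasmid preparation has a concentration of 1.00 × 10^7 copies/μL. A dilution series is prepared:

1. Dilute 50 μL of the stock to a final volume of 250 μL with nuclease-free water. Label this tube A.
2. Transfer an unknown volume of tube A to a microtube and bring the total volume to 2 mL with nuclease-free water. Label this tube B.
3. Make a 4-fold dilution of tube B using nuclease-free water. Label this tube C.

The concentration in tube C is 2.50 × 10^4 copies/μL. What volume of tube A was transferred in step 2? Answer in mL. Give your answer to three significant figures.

Step 1: 50 μL brought to 250 μL → factor 250/50 = 5
Step 2: v brought to 2 mL → factor = 2 mL/v
Step 3: 4-fold → factor 4
Product of known-step factors = 20
Overall factor = 1.00 × 10^7 copies/μL / (2.50 × 10^4 copies/μL) = 400
Step-2 factor = 400 / 20 = 20
v = 2 mL / 20 = 0.100 mL

0.100 mL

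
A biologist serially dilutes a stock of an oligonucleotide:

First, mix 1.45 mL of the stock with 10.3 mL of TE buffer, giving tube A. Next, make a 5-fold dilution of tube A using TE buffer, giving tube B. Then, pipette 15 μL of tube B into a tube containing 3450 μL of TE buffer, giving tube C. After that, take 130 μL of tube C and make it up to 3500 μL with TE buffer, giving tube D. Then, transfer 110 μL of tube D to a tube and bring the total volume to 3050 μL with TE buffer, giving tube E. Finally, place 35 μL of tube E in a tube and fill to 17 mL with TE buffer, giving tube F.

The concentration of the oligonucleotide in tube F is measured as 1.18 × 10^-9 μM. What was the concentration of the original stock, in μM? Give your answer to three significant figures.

4.00 μM

Step 1: 1.45 mL + 10.3 mL = 11.75 mL total → factor 11.75/1.45 = 8.1034
Step 2: 5-fold → factor 5
Step 3: 15 μL + 3450 μL = 3465 μL total → factor 3465/15 = 231
Step 4: 130 μL brought to 3500 μL → factor 3500/130 = 26.923
Step 5: 110 μL brought to 3050 μL → factor 3050/110 = 27.727
Step 6: 35 μL brought to 17 mL → factor 17000/35 = 485.71
Overall dilution factor = 8.1034 × 5 × 231 × 26.923 × 27.727 × 485.71 = 3.3936 × 10^9
Stock = 1.18 × 10^-9 μM × 3.3936 × 10^9 = 4.00 μM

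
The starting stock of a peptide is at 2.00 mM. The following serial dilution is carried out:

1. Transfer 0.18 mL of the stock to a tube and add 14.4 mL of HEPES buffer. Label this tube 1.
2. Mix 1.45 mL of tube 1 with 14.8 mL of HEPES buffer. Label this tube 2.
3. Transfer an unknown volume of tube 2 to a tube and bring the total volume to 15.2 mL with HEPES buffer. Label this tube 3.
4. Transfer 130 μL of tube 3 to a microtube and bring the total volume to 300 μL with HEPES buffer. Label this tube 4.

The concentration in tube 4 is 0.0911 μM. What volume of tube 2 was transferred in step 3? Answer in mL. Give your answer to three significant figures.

Step 1: 0.18 mL + 14.4 mL = 14.58 mL total → factor 14.58/0.18 = 81
Step 2: 1.45 mL + 14.8 mL = 16.25 mL total → factor 16.25/1.45 = 11.207
Step 3: v brought to 15.2 mL → factor = 15.2 mL/v
Step 4: 130 μL brought to 300 μL → factor 300/130 = 2.3077
Product of known-step factors = 2094.8
Overall factor = 2.00 mM / (0.0911 μM) = 21954
Step-3 factor = 21954 / 2094.8 = 10.48
v = 15.2 mL / 10.48 = 1.45 mL

1.45 mL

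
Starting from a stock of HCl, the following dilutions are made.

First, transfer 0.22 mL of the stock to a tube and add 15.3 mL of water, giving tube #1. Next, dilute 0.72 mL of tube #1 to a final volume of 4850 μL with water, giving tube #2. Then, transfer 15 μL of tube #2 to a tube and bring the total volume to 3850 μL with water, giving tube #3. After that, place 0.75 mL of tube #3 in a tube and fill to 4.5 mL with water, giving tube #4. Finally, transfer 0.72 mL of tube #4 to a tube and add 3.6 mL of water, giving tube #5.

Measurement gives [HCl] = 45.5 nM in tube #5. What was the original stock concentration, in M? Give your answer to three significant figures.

Step 1: 0.22 mL + 15.3 mL = 15.52 mL total → factor 15.52/0.22 = 70.545
Step 2: 0.72 mL brought to 4850 μL → factor 4.85/0.72 = 6.7361
Step 3: 15 μL brought to 3850 μL → factor 3850/15 = 256.67
Step 4: 0.75 mL brought to 4.5 mL → factor 4.5/0.75 = 6
Step 5: 0.72 mL + 3.6 mL = 4.32 mL total → factor 4.32/0.72 = 6
Overall dilution factor = 70.545 × 6.7361 × 256.67 × 6 × 6 = 4.3909 × 10^6
Stock = 45.5 nM × 4.3909 × 10^6 = 1.998 × 10^8 nM = 0.200 M

0.200 M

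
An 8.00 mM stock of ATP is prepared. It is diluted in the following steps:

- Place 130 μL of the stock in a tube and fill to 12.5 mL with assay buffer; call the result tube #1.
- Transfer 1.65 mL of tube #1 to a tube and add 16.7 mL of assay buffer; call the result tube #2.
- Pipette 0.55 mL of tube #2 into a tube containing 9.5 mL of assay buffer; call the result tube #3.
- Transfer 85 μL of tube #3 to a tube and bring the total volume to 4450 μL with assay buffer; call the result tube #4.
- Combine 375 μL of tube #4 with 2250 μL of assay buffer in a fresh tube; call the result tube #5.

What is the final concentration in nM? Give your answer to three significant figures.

1.12 nM

Step 1: 130 μL brought to 12.5 mL → factor 12500/130 = 96.154
Step 2: 1.65 mL + 16.7 mL = 18.35 mL total → factor 18.35/1.65 = 11.121
Step 3: 0.55 mL + 9.5 mL = 10.05 mL total → factor 10.05/0.55 = 18.273
Step 4: 85 μL brought to 4450 μL → factor 4450/85 = 52.353
Step 5: 375 μL + 2250 μL = 2625 μL total → factor 2625/375 = 7
Overall dilution factor = 96.154 × 11.121 × 18.273 × 52.353 × 7 = 7.1608 × 10^6
Final = 8.00 mM / 7.1608 × 10^6 = 1.117 × 10^-6 mM = 1.12 nM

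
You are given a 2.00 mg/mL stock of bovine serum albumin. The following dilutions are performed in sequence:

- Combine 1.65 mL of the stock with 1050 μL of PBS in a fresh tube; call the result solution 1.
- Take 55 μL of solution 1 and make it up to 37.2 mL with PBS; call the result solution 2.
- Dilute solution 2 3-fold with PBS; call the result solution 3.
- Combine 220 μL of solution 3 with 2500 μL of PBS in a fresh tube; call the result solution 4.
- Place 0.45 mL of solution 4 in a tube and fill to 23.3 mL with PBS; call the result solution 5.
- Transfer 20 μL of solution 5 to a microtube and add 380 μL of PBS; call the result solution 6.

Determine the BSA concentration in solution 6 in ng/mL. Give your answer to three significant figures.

Step 1: 1.65 mL + 1050 μL = 2.7 mL total → factor 2.7/1.65 = 1.6364
Step 2: 55 μL brought to 37.2 mL → factor 37200/55 = 676.36
Step 3: 3-fold → factor 3
Step 4: 220 μL + 2500 μL = 2720 μL total → factor 2720/220 = 12.364
Step 5: 0.45 mL brought to 23.3 mL → factor 23.3/0.45 = 51.778
Step 6: 20 μL + 380 μL = 400 μL total → factor 400/20 = 20
Overall dilution factor = 1.6364 × 676.36 × 3 × 12.364 × 51.778 × 20 = 4.2511 × 10^7
Final = 2.00 mg/mL / 4.2511 × 10^7 = 4.705 × 10^-8 mg/mL = 0.0470 ng/mL

0.0470 ng/mL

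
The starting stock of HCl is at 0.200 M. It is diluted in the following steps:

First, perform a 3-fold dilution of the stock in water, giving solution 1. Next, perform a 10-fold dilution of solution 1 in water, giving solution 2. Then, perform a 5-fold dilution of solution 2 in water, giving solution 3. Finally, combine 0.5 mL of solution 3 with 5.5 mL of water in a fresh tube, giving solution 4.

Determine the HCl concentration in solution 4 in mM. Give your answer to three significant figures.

Step 1: 3-fold → factor 3
Step 2: 10-fold → factor 10
Step 3: 5-fold → factor 5
Step 4: 0.5 mL + 5.5 mL = 6 mL total → factor 6/0.5 = 12
Overall dilution factor = 3 × 10 × 5 × 12 = 1800
Final = 0.200 M / 1800 = 0.0001111 M = 0.111 mM

0.111 mM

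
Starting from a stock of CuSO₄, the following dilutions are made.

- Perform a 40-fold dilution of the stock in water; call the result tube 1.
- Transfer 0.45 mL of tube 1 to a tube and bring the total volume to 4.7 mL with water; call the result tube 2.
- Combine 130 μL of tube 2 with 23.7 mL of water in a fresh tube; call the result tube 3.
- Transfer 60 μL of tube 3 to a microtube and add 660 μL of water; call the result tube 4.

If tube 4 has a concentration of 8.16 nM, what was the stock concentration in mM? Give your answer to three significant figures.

Step 1: 40-fold → factor 40
Step 2: 0.45 mL brought to 4.7 mL → factor 4.7/0.45 = 10.444
Step 3: 130 μL + 23.7 mL = 23830 μL total → factor 23830/130 = 183.31
Step 4: 60 μL + 660 μL = 720 μL total → factor 720/60 = 12
Overall dilution factor = 40 × 10.444 × 183.31 × 12 = 9.1898 × 10^5
Stock = 8.16 nM × 9.1898 × 10^5 = 7.499 × 10^6 nM = 7.50 mM

7.50 mM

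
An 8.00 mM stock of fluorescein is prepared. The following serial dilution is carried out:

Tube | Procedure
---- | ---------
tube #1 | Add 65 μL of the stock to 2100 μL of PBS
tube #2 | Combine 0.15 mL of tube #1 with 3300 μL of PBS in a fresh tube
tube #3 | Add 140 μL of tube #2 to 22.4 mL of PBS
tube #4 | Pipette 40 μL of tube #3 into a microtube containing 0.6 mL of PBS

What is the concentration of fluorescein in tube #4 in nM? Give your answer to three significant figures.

4.05 nM

Step 1: 65 μL + 2100 μL = 2165 μL total → factor 2165/65 = 33.308
Step 2: 0.15 mL + 3300 μL = 3.45 mL total → factor 3.45/0.15 = 23
Step 3: 140 μL + 22.4 mL = 22540 μL total → factor 22540/140 = 161
Step 4: 40 μL + 0.6 mL = 640 μL total → factor 640/40 = 16
Overall dilution factor = 33.308 × 23 × 161 × 16 = 1.9734 × 10^6
Final = 8.00 mM / 1.9734 × 10^6 = 4.054 × 10^-6 mM = 4.05 nM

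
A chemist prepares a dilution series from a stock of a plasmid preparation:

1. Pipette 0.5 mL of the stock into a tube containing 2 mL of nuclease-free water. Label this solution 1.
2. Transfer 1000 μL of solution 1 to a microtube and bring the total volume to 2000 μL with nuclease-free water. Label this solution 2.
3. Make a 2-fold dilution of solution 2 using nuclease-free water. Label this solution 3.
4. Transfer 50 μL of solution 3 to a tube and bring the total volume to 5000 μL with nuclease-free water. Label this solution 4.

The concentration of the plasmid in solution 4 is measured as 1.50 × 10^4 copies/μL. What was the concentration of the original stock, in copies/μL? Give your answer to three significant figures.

Step 1: 0.5 mL + 2 mL = 2.5 mL total → factor 2.5/0.5 = 5
Step 2: 1000 μL brought to 2000 μL → factor 2000/1000 = 2
Step 3: 2-fold → factor 2
Step 4: 50 μL brought to 5000 μL → factor 5000/50 = 100
Overall dilution factor = 5 × 2 × 2 × 100 = 2000
Stock = 1.50 × 10^4 copies/μL × 2000 = 3.00 × 10^7 copies/μL

3.00 × 10^7 copies/μL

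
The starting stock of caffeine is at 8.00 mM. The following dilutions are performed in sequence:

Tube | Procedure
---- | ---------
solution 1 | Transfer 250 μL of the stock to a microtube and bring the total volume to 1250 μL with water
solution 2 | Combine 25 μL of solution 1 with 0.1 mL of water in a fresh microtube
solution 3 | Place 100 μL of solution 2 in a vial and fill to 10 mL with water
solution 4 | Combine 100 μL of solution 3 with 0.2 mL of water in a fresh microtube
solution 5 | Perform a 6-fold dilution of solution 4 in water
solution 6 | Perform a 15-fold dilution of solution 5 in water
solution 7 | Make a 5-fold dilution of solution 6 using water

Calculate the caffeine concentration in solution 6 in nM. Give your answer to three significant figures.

Step 1: 250 μL brought to 1250 μL → factor 1250/250 = 5
Step 2: 25 μL + 0.1 mL = 125 μL total → factor 125/25 = 5
Step 3: 100 μL brought to 10 mL → factor 10000/100 = 100
Step 4: 100 μL + 0.2 mL = 300 μL total → factor 300/100 = 3
Step 5: 6-fold → factor 6
Step 6: 15-fold → factor 15
Dilution factor through solution 6 = 5 × 5 × 100 × 3 × 6 × 15 = 6.75 × 10^5
[solution 6] = 8.00 mM / 6.75 × 10^5 = 1.185 × 10^-5 mM = 11.9 nM

11.9 nM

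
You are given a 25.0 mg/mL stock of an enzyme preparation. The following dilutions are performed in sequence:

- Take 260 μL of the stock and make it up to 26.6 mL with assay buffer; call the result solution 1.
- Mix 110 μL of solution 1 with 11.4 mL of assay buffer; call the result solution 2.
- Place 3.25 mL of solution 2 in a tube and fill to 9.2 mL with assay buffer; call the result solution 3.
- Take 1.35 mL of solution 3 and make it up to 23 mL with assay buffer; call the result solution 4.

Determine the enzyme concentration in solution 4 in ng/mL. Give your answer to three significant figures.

Step 1: 260 μL brought to 26.6 mL → factor 26600/260 = 102.31
Step 2: 110 μL + 11.4 mL = 11510 μL total → factor 11510/110 = 104.64
Step 3: 3.25 mL brought to 9.2 mL → factor 9.2/3.25 = 2.8308
Step 4: 1.35 mL brought to 23 mL → factor 23/1.35 = 17.037
Overall dilution factor = 102.31 × 104.64 × 2.8308 × 17.037 = 5.1628 × 10^5
Final = 25.0 mg/mL / 5.1628 × 10^5 = 4.842 × 10^-5 mg/mL = 48.4 ng/mL

48.4 ng/mL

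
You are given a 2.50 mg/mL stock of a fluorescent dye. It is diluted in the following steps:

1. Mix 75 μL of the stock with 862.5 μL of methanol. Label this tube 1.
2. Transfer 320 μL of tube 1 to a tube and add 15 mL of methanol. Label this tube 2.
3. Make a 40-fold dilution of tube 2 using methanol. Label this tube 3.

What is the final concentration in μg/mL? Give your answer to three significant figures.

Step 1: 75 μL + 862.5 μL = 937.5 μL total → factor 937.5/75 = 12.5
Step 2: 320 μL + 15 mL = 15320 μL total → factor 15320/320 = 47.875
Step 3: 40-fold → factor 40
Overall dilution factor = 12.5 × 47.875 × 40 = 23938
Final = 2.50 mg/mL / 23938 = 0.0001044 mg/mL = 0.104 μg/mL

0.104 μg/mL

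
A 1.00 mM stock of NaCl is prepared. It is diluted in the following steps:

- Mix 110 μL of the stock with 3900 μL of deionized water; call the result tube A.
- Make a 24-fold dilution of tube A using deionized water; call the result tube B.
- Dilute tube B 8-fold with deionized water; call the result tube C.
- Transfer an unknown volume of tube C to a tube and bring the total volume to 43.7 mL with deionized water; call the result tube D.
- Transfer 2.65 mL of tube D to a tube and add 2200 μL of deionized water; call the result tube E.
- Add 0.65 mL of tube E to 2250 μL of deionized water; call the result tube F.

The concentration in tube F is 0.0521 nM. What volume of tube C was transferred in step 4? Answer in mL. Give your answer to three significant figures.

0.130 mL

Step 1: 110 μL + 3900 μL = 4010 μL total → factor 4010/110 = 36.455
Step 2: 24-fold → factor 24
Step 3: 8-fold → factor 8
Step 4: v brought to 43.7 mL → factor = 43.7 mL/v
Step 5: 2.65 mL + 2200 μL = 4.85 mL total → factor 4.85/2.65 = 1.8302
Step 6: 0.65 mL + 2250 μL = 2.9 mL total → factor 2.9/0.65 = 4.4615
Product of known-step factors = 57152
Overall factor = 1.00 mM / (0.0521 nM) = 1.9194 × 10^7
Step-4 factor = 1.9194 × 10^7 / 57152 = 335.84
v = 43.7 mL / 335.84 = 0.130 mL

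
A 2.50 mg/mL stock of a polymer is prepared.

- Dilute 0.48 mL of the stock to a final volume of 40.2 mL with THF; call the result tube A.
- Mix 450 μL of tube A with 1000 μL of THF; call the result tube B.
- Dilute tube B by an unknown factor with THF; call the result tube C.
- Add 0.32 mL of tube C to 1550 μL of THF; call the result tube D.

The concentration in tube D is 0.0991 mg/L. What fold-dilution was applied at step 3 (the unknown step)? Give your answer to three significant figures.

Step 1: 0.48 mL brought to 40.2 mL → factor 40.2/0.48 = 83.75
Step 2: 450 μL + 1000 μL = 1450 μL total → factor 1450/450 = 3.2222
Step 3: unknown factor x
Step 4: 0.32 mL + 1550 μL = 1.87 mL total → factor 1.87/0.32 = 5.8438
Product of known-step factors = 1577
Overall factor = 2.50 mg/mL / (0.0991 mg/L) = 25227
x = 25227 / 1577 = 16.0

16.0-fold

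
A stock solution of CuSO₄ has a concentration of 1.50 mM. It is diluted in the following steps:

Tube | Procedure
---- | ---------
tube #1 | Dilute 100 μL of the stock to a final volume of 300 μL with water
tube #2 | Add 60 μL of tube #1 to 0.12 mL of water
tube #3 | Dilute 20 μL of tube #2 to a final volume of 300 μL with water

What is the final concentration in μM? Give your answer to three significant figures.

Step 1: 100 μL brought to 300 μL → factor 300/100 = 3
Step 2: 60 μL + 0.12 mL = 180 μL total → factor 180/60 = 3
Step 3: 20 μL brought to 300 μL → factor 300/20 = 15
Overall dilution factor = 3 × 3 × 15 = 135
Final = 1.50 mM / 135 = 0.01111 mM = 11.1 μM

11.1 μM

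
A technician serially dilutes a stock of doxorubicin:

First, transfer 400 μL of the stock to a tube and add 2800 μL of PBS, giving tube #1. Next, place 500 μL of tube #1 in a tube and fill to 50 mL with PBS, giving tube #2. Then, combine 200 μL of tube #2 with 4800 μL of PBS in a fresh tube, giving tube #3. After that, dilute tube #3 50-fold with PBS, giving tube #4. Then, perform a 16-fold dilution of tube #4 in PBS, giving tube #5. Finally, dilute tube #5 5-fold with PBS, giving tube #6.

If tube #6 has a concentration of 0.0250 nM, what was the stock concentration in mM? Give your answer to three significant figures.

Step 1: 400 μL + 2800 μL = 3200 μL total → factor 3200/400 = 8
Step 2: 500 μL brought to 50 mL → factor 50000/500 = 100
Step 3: 200 μL + 4800 μL = 5000 μL total → factor 5000/200 = 25
Step 4: 50-fold → factor 50
Step 5: 16-fold → factor 16
Step 6: 5-fold → factor 5
Overall dilution factor = 8 × 100 × 25 × 50 × 16 × 5 = 8 × 10^7
Stock = 0.0250 nM × 8 × 10^7 = 2.000 × 10^6 nM = 2.00 mM

2.00 mM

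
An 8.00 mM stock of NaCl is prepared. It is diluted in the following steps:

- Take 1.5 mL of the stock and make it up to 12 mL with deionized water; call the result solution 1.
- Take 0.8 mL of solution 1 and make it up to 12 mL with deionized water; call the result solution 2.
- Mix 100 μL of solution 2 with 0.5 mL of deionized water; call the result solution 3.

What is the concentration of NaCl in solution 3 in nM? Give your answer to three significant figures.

Step 1: 1.5 mL brought to 12 mL → factor 12/1.5 = 8
Step 2: 0.8 mL brought to 12 mL → factor 12/0.8 = 15
Step 3: 100 μL + 0.5 mL = 600 μL total → factor 600/100 = 6
Overall dilution factor = 8 × 15 × 6 = 720
Final = 8.00 mM / 720 = 0.01111 mM = 1.11 × 10^4 nM

1.11 × 10^4 nM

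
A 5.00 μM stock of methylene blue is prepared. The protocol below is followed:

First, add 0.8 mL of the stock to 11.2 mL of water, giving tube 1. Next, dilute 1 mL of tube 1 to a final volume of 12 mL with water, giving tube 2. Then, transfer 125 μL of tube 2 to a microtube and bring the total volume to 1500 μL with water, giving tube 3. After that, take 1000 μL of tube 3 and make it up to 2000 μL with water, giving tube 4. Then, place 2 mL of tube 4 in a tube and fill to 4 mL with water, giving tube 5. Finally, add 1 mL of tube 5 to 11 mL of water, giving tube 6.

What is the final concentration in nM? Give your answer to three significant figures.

0.0482 nM

Step 1: 0.8 mL + 11.2 mL = 12 mL total → factor 12/0.8 = 15
Step 2: 1 mL brought to 12 mL → factor 12/1 = 12
Step 3: 125 μL brought to 1500 μL → factor 1500/125 = 12
Step 4: 1000 μL brought to 2000 μL → factor 2000/1000 = 2
Step 5: 2 mL brought to 4 mL → factor 4/2 = 2
Step 6: 1 mL + 11 mL = 12 mL total → factor 12/1 = 12
Overall dilution factor = 15 × 12 × 12 × 2 × 2 × 12 = 1.0368 × 10^5
Final = 5.00 μM / 1.0368 × 10^5 = 4.823 × 10^-5 μM = 0.0482 nM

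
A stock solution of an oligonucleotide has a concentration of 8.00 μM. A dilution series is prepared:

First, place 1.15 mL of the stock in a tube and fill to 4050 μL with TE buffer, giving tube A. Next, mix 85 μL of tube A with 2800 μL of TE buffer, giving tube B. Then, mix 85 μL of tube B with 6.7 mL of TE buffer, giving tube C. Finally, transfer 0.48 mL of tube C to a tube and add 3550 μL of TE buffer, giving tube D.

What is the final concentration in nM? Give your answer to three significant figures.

0.0999 nM

Step 1: 1.15 mL brought to 4050 μL → factor 4.05/1.15 = 3.5217
Step 2: 85 μL + 2800 μL = 2885 μL total → factor 2885/85 = 33.941
Step 3: 85 μL + 6.7 mL = 6785 μL total → factor 6785/85 = 79.824
Step 4: 0.48 mL + 3550 μL = 4.03 mL total → factor 4.03/0.48 = 8.3958
Overall dilution factor = 3.5217 × 33.941 × 79.824 × 8.3958 = 80109
Final = 8.00 μM / 80109 = 9.986 × 10^-5 μM = 0.0999 nM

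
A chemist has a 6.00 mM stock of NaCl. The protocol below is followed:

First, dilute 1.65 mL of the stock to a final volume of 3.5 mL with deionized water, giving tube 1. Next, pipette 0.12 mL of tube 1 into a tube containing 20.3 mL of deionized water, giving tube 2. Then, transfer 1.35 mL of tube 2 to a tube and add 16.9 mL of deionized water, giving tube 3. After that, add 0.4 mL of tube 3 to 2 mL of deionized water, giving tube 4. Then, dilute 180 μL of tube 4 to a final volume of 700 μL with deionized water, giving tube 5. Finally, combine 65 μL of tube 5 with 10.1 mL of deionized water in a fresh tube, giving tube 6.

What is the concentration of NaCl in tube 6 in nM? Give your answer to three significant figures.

0.337 nM

Step 1: 1.65 mL brought to 3.5 mL → factor 3.5/1.65 = 2.1212
Step 2: 0.12 mL + 20.3 mL = 20.42 mL total → factor 20.42/0.12 = 170.17
Step 3: 1.35 mL + 16.9 mL = 18.25 mL total → factor 18.25/1.35 = 13.519
Step 4: 0.4 mL + 2 mL = 2.4 mL total → factor 2.4/0.4 = 6
Step 5: 180 μL brought to 700 μL → factor 700/180 = 3.8889
Step 6: 65 μL + 10.1 mL = 10165 μL total → factor 10165/65 = 156.38
Overall dilution factor = 2.1212 × 170.17 × 13.519 × 6 × 3.8889 × 156.38 = 1.7806 × 10^7
Final = 6.00 mM / 1.7806 × 10^7 = 3.370 × 10^-7 mM = 0.337 nM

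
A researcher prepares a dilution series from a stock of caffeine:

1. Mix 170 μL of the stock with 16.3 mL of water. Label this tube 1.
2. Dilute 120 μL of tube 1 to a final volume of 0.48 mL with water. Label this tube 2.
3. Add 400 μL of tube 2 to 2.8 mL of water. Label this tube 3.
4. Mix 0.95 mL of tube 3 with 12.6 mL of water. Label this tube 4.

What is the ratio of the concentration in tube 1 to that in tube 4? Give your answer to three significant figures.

456

Step 1: 170 μL + 16.3 mL = 16470 μL total → factor 16470/170 = 96.882
Step 2: 120 μL brought to 0.48 mL → factor 480/120 = 4
Step 3: 400 μL + 2.8 mL = 3200 μL total → factor 3200/400 = 8
Step 4: 0.95 mL + 12.6 mL = 13.55 mL total → factor 13.55/0.95 = 14.263
Dilution factor to tube 1 = 96.882; to tube 4 = 44219
[tube 1]/[tube 4] = (factor to tube 4)/(factor to tube 1) = 44219/96.882 = 456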